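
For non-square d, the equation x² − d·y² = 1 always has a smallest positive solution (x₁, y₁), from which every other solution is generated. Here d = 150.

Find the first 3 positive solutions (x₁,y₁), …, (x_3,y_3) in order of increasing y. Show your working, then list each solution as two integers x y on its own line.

√150 → a₀=12, period (4,24); ℓ=2 even so k=1
step 0: (12, 1)  from 12·(1,0) + (0,1)
step 1: (49, 4)  from 4·(12,1) + (1,0)
fundamental: x₁=49, y₁=4  (since 2401 − 150·16 = 1)
(49+4√150)^2 = 4801 + 392√150
(49+4√150)^3 = 470449 + 38412√150

49 4
4801 392
470449 38412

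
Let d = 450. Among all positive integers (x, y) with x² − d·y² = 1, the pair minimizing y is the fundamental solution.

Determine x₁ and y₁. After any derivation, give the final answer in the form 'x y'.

d=450: √d = [21; 4,1,2,4,2,1,4,42] (ℓ=8, even), read p_7/q_7
a_0=21:  p_0=21·1+0=21,  q_0=21·0+1=1
a_1=4:  p_1=4·21+1=85,  q_1=4·1+0=4
a_2=1:  p_2=1·85+21=106,  q_2=1·4+1=5
a_3=2:  p_3=2·106+85=297,  q_3=2·5+4=14
a_4=4:  p_4=4·297+106=1294,  q_4=4·14+5=61
a_5=2:  p_5=2·1294+297=2885,  q_5=2·61+14=136
a_6=1:  p_6=1·2885+1294=4179,  q_6=1·136+61=197
a_7=4:  p_7=4·4179+2885=19601,  q_7=4·197+136=924
fundamental: x₁=19601, y₁=924  (since 384199201 − 450·853776 = 1)

19601 924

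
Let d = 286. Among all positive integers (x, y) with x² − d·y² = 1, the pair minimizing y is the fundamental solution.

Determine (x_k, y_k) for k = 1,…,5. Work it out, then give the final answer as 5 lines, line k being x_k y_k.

√286 → a₀=16, period (1,10,3,3,2,3,3,10,1,32); ℓ=10 even so k=9
a_0=16:  p_0=16·1+0=16,  q_0=16·0+1=1
a_1=1:  p_1=1·16+1=17,  q_1=1·1+0=1
…
a_3=3:  p_3=3·186+17=575,  q_3=3·11+1=34
a_4=3:  p_4=3·575+186=1911,  q_4=3·34+11=113
…
a_7=3:  p_7=3·15102+4397=49703,  q_7=3·893+260=2939
a_8=10:  p_8=10·49703+15102=512132,  q_8=10·2939+893=30283
a_9=1:  p_9=1·512132+49703=561835,  q_9=1·30283+2939=33222
(x₁, y₁) = (561835, 33222);  561835² − 286·33222² = 1 ✓
n=2: (561835,33222)∘(561835,33222) = (561835·561835+286·33222·33222, 561835·33222+33222·561835) = (631317134449,37330564740)
n=3: (631317134449,37330564740)∘(561835,33222) = (561835·631317134449+286·33222·37330564740, 561835·37330564740+33222·631317134449) = (709392124465745995,41947235681362578)
n=4: (709392124465745995,41947235681362578)∘(561835,33222) = (561835·709392124465745995+286·33222·41947235681362578, 561835·41947235681362578+33222·709392124465745995) = (797122648497793485067201,47134850318039357456520)
n=5: (797122648497793485067201,47134850318039357456520)∘(561835,33222) = (561835·797122648497793485067201+286·33222·47134850318039357456520, 561835·47134850318039357456520+33222·797122648497793485067201) = (895702806436806213240996001675,52964017256829337557486465822)

561835 33222
631317134449 37330564740
709392124465745995 41947235681362578
797122648497793485067201 47134850318039357456520
895702806436806213240996001675 52964017256829337557486465822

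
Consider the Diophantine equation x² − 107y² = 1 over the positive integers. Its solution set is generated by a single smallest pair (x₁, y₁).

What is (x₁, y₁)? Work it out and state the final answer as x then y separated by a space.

962 93

d=107: √d = [10; 2,1,9,1,2,20] (ℓ=6, even), read p_5/q_5
a_0=10:  p_0=10·1+0=10,  q_0=10·0+1=1
a_1=2:  p_1=2·10+1=21,  q_1=2·1+0=2
…
a_4=1:  p_4=1·300+31=331,  q_4=1·29+3=32
a_5=2:  p_5=2·331+300=962,  q_5=2·32+29=93
fundamental: x₁=962, y₁=93  (since 925444 − 107·8649 = 1)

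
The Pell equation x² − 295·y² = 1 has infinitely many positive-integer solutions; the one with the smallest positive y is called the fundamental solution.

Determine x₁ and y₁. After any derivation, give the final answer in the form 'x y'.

2024999 117900

√295 = [17; 5,1,2,3,2,6,2,3,2,1,5,34, …], period ℓ=12 (even) → k=11
k=0  a_k=17  p_k/q_k = 17/1
k=1  a_k=5  p_k/q_k = 86/5
k=2  a_k=1  p_k/q_k = 103/6
k=3  a_k=2  p_k/q_k = 292/17
k=4  a_k=3  p_k/q_k = 979/57
k=5  a_k=2  p_k/q_k = 2250/131
k=6  a_k=6  p_k/q_k = 14479/843
…
k=8  a_k=3  p_k/q_k = 108103/6294
k=9  a_k=2  p_k/q_k = 247414/14405
k=10  a_k=1  p_k/q_k = 355517/20699
k=11  a_k=5  p_k/q_k = 2024999/117900
(x₁, y₁) = (2024999, 117900);  2024999² − 295·117900² = 1 ✓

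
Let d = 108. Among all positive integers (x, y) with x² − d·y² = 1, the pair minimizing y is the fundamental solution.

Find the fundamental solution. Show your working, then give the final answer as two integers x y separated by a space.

1351 130

[10; 2,1,1,4,1,1,2,20] for √108; ℓ=8 ⇒ convergent index 7
k=0  a_k=10  p_k/q_k = 10/1
…
k=4  a_k=4  p_k/q_k = 239/23
…
k=6  a_k=1  p_k/q_k = 530/51
k=7  a_k=2  p_k/q_k = 1351/130
(x₁, y₁) = (1351, 130);  1351² − 108·130² = 1 ✓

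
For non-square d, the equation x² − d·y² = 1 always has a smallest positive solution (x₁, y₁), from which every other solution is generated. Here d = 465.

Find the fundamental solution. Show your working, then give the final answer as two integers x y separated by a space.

15871 736

√465 → a₀=21, period (1,1,3,2,2,2,3,1,1,42); ℓ=10 even so k=9
a_0=21:  p_0=21·1+0=21,  q_0=21·0+1=1
…
a_2=1:  p_2=1·22+21=43,  q_2=1·1+1=2
a_3=3:  p_3=3·43+22=151,  q_3=3·2+1=7
a_4=2:  p_4=2·151+43=345,  q_4=2·7+2=16
…
a_6=2:  p_6=2·841+345=2027,  q_6=2·39+16=94
…
a_8=1:  p_8=1·6922+2027=8949,  q_8=1·321+94=415
a_9=1:  p_9=1·8949+6922=15871,  q_9=1·415+321=736
fundamental: x₁=15871, y₁=736  (since 251888641 − 465·541696 = 1)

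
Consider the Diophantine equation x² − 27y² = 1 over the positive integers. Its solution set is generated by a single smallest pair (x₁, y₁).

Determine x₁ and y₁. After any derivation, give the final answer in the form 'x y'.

26 5

[5; 5,10] for √27; ℓ=2 ⇒ convergent index 1
k=0  a_k=5  p_k/q_k = 5/1
k=1  a_k=5  p_k/q_k = 26/5
(x₁, y₁) = (26, 5);  26² − 27·5² = 1 ✓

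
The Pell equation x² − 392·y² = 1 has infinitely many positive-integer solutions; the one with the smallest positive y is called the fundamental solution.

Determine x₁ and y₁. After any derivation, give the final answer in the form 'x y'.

[19; 1,3,1,38] for √392; ℓ=4 ⇒ convergent index 3
i=0: a=19 ⇒ p=19, q=1
…
i=2: a=3 ⇒ p=79, q=4
i=3: a=1 ⇒ p=99, q=5
fundamental: x₁=99, y₁=5  (since 9801 − 392·25 = 1)

99 5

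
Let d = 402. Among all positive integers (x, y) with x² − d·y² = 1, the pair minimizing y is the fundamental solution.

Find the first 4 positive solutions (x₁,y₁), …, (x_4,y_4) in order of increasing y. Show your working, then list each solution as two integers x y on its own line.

401 20
321601 16040
257923601 12864060
206854406401 10316960080

√402 → a₀=20, period (20,40); ℓ=2 even so k=1
k=0  a_k=20  p_k/q_k = 20/1
k=1  a_k=20  p_k/q_k = 401/20
fundamental: x₁=401, y₁=20  (since 160801 − 402·400 = 1)
n=2: (401,20)∘(401,20) = (401·401+402·20·20, 401·20+20·401) = (321601,16040)
n=3: (321601,16040)∘(401,20) = (401·321601+402·20·16040, 401·16040+20·321601) = (257923601,12864060)
n=4: (257923601,12864060)∘(401,20) = (401·257923601+402·20·12864060, 401·12864060+20·257923601) = (206854406401,10316960080)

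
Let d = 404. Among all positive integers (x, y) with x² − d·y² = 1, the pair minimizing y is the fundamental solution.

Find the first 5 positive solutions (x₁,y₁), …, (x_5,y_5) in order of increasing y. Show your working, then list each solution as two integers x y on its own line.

201 10
80801 4020
32481801 1616030
13057603201 649640040
5249124005001 261153680050

√404 = [20; 10,40, …], period ℓ=2 (even) → k=1
k=0  a_k=20  p_k/q_k = 20/1
k=1  a_k=10  p_k/q_k = 201/10
(x₁, y₁) = (201, 10);  201² − 404·10² = 1 ✓
(201+10√404)^2 = 80801 + 4020√404
(201+10√404)^3 = 32481801 + 1616030√404
(201+10√404)^4 = 13057603201 + 649640040√404
(201+10√404)^5 = 5249124005001 + 261153680050√404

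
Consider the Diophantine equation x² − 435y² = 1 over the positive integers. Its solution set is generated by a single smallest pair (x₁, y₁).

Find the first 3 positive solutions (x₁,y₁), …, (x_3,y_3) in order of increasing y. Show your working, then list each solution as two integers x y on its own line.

146 7
42631 2044
12448106 596841

[20; 1,5,1,40] for √435; ℓ=4 ⇒ convergent index 3
i=0: a=20 ⇒ p=20, q=1
i=1: a=1 ⇒ p=21, q=1
i=2: a=5 ⇒ p=125, q=6
i=3: a=1 ⇒ p=146, q=7
(x₁, y₁) = (146, 7);  146² − 435·7² = 1 ✓
k=2:  x_2 = 146·146+435·7·7 = 42631,  y_2 = 146·7+7·146 = 2044
k=3:  x_3 = 146·42631+435·7·2044 = 12448106,  y_3 = 146·2044+7·42631 = 596841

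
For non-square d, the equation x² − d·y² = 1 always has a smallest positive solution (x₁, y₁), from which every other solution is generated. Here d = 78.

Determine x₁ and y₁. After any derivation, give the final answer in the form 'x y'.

53 6

d=78: √d = [8; 1,4,1,16] (ℓ=4, even), read p_3/q_3
i=0: a=8 ⇒ p=8, q=1
…
i=2: a=4 ⇒ p=44, q=5
i=3: a=1 ⇒ p=53, q=6
fundamental: x₁=53, y₁=6  (since 2809 − 78·36 = 1)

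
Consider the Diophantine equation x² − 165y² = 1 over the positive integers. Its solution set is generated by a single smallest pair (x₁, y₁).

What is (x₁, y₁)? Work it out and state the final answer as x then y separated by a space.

1079 84

√165 → a₀=12, period (1,5,2,5,1,24); ℓ=6 even so k=5
step 0: (12, 1)  from 12·(1,0) + (0,1)
…
step 3: (167, 13)  from 2·(77,6) + (13,1)
step 4: (912, 71)  from 5·(167,13) + (77,6)
step 5: (1079, 84)  from 1·(912,71) + (167,13)
fundamental: x₁=1079, y₁=84  (since 1164241 − 165·7056 = 1)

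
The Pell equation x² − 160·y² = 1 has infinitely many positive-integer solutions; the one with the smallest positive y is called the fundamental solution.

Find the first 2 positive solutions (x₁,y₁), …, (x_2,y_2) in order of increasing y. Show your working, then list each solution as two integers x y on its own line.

721 57
1039681 82194

[12; 1,1,1,5,1,1,1,24] for √160; ℓ=8 ⇒ convergent index 7
step 0: (12, 1)  from 12·(1,0) + (0,1)
step 1: (13, 1)  from 1·(12,1) + (1,0)
step 2: (25, 2)  from 1·(13,1) + (12,1)
step 3: (38, 3)  from 1·(25,2) + (13,1)
…
step 6: (468, 37)  from 1·(253,20) + (215,17)
step 7: (721, 57)  from 1·(468,37) + (253,20)
(x₁, y₁) = (721, 57);  721² − 160·57² = 1 ✓
(721+57√160)^2 = 1039681 + 82194√160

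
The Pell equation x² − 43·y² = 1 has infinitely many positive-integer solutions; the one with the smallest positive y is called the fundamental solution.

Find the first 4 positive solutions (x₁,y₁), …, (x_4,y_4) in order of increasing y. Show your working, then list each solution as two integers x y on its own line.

3482 531
24248647 3697884
168867574226 25752063645
1175993762661217 179337367525896

√43 → a₀=6, period (1,1,3,1,5,1,3,1,1,12); ℓ=10 even so k=9
step 0: (6, 1)  from 6·(1,0) + (0,1)
step 1: (7, 1)  from 1·(6,1) + (1,0)
step 2: (13, 2)  from 1·(7,1) + (6,1)
step 3: (46, 7)  from 3·(13,2) + (7,1)
step 4: (59, 9)  from 1·(46,7) + (13,2)
…
step 6: (400, 61)  from 1·(341,52) + (59,9)
…
step 8: (1941, 296)  from 1·(1541,235) + (400,61)
step 9: (3482, 531)  from 1·(1941,296) + (1541,235)
→ (3482, 531).  Check: 3482²=12124324, 43·531²=12124323, difference 1.
(x_2, y_2) = (3482·3482 + 43·531·531, 3482·531 + 531·3482) = (24248647, 3697884)
(x_3, y_3) = (3482·24248647 + 43·531·3697884, 3482·3697884 + 531·24248647) = (168867574226, 25752063645)
(x_4, y_4) = (3482·168867574226 + 43·531·25752063645, 3482·25752063645 + 531·168867574226) = (1175993762661217, 179337367525896)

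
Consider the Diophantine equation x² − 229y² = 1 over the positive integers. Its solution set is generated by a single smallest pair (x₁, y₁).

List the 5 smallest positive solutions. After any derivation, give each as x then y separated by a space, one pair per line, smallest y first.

√229 → a₀=15, period (7,1,1,7,30); ℓ=5 odd so k=9
step 0: (15, 1)  from 15·(1,0) + (0,1)
step 1: (106, 7)  from 7·(15,1) + (1,0)
step 2: (121, 8)  from 1·(106,7) + (15,1)
step 3: (227, 15)  from 1·(121,8) + (106,7)
…
step 8: (776325, 51301)  from 1·(413926,27353) + (362399,23948)
step 9: (5848201, 386460)  from 7·(776325,51301) + (413926,27353)
(x₁, y₁) = (5848201, 386460);  5848201² − 229·386460² = 1 ✓
(x_2, y_2) = (5848201·5848201 + 229·386460·386460, 5848201·386460 + 386460·5848201) = (68402909872801, 4520191516920)
(x_3, y_3) = (5848201·68402909872801 + 229·386460·4520191516920, 5848201·4520191516920 + 386460·68402909872801) = (800067931842043513801, 52869977098885735380)
(x_4, y_4) = (5848201·800067931842043513801 + 229·386460·52869977098885735380, 5848201·52869977098885735380 + 386460·800067931842043513801) = (9357916158133073035999171201, 618388505879356792878585840)
(x_5, y_5) = (5848201·9357916158133073035999171201 + 229·386460·618388505879356792878585840, 5848201·618388505879356792878585840 + 386460·9357916158133073035999171201) = (109453949267819191656474935990205001, 7232920556944267680961578290412300)

5848201 386460
68402909872801 4520191516920
800067931842043513801 52869977098885735380
9357916158133073035999171201 618388505879356792878585840
109453949267819191656474935990205001 7232920556944267680961578290412300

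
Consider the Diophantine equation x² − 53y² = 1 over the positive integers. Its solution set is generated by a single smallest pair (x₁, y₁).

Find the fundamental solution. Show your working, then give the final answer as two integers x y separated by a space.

66249 9100

√53 → a₀=7, period (3,1,1,3,14); ℓ=5 odd so k=9
step 0: (7, 1)  from 7·(1,0) + (0,1)
step 1: (22, 3)  from 3·(7,1) + (1,0)
step 2: (29, 4)  from 1·(22,3) + (7,1)
step 3: (51, 7)  from 1·(29,4) + (22,3)
…
step 5: (2599, 357)  from 14·(182,25) + (51,7)
step 6: (7979, 1096)  from 3·(2599,357) + (182,25)
step 7: (10578, 1453)  from 1·(7979,1096) + (2599,357)
step 8: (18557, 2549)  from 1·(10578,1453) + (7979,1096)
step 9: (66249, 9100)  from 3·(18557,2549) + (10578,1453)
(x₁, y₁) = (66249, 9100);  66249² − 53·9100² = 1 ✓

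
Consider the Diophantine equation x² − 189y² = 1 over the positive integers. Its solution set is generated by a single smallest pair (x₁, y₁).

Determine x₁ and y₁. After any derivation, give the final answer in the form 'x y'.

[13; 1,2,1,26] for √189; ℓ=4 ⇒ convergent index 3
k=0  a_k=13  p_k/q_k = 13/1
k=1  a_k=1  p_k/q_k = 14/1
k=2  a_k=2  p_k/q_k = 41/3
k=3  a_k=1  p_k/q_k = 55/4
fundamental: x₁=55, y₁=4  (since 3025 − 189·16 = 1)

55 4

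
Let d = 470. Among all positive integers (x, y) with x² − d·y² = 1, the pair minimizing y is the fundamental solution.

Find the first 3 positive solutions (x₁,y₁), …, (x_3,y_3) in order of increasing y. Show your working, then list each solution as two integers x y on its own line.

1691 78
5718961 263796
19341524411 892157994

√470 = [21; 1,2,8,2,1,42, …], period ℓ=6 (even) → k=5
step 0: (21, 1)  from 21·(1,0) + (0,1)
step 1: (22, 1)  from 1·(21,1) + (1,0)
…
step 4: (1149, 53)  from 2·(542,25) + (65,3)
step 5: (1691, 78)  from 1·(1149,53) + (542,25)
→ (1691, 78).  Check: 1691²=2859481, 470·78²=2859480, difference 1.
(1691+78√470)^2 = 5718961 + 263796√470
(1691+78√470)^3 = 19341524411 + 892157994√470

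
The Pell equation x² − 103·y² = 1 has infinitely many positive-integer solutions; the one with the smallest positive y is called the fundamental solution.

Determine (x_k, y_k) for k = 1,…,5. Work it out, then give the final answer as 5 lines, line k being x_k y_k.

227528 22419
103537981567 10201900464
47115579739725224 4642436017523565
21440227253936863550977 2112568364380001494176
9756504053220377800313664488 961336909616663523916230291

[10; 6,1,2,1,1,9,1,1,2,1,6,20] for √103; ℓ=12 ⇒ convergent index 11
i=0: a=10 ⇒ p=10, q=1
i=1: a=6 ⇒ p=61, q=6
…
i=3: a=2 ⇒ p=203, q=20
i=4: a=1 ⇒ p=274, q=27
…
i=6: a=9 ⇒ p=4567, q=450
…
i=8: a=1 ⇒ p=9611, q=947
i=9: a=2 ⇒ p=24266, q=2391
i=10: a=1 ⇒ p=33877, q=3338
i=11: a=6 ⇒ p=227528, q=22419
fundamental: x₁=227528, y₁=22419  (since 51768990784 − 103·502611561 = 1)
k=2:  x_2 = 227528·227528+103·22419·22419 = 103537981567,  y_2 = 227528·22419+22419·227528 = 10201900464
k=3:  x_3 = 227528·103537981567+103·22419·10201900464 = 47115579739725224,  y_3 = 227528·10201900464+22419·103537981567 = 4642436017523565
k=4:  x_4 = 227528·47115579739725224+103·22419·4642436017523565 = 21440227253936863550977,  y_4 = 227528·4642436017523565+22419·47115579739725224 = 2112568364380001494176
k=5:  x_5 = 227528·21440227253936863550977+103·22419·2112568364380001494176 = 9756504053220377800313664488,  y_5 = 227528·2112568364380001494176+22419·21440227253936863550977 = 961336909616663523916230291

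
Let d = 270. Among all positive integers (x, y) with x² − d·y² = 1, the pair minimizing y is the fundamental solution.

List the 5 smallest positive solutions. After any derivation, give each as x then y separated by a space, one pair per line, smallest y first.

d=270: √d = [16; 2,3,6,3,2,32] (ℓ=6, even), read p_5/q_5
step 0: (16, 1)  from 16·(1,0) + (0,1)
step 1: (33, 2)  from 2·(16,1) + (1,0)
step 2: (115, 7)  from 3·(33,2) + (16,1)
…
step 4: (2284, 139)  from 3·(723,44) + (115,7)
step 5: (5291, 322)  from 2·(2284,139) + (723,44)
(x₁, y₁) = (5291, 322);  5291² − 270·322² = 1 ✓
k=2:  x_2 = 5291·5291+270·322·322 = 55989361,  y_2 = 5291·322+322·5291 = 3407404
k=3:  x_3 = 5291·55989361+270·322·3407404 = 592479412811,  y_3 = 5291·3407404+322·55989361 = 36057148806
k=4:  x_4 = 5291·592479412811+270·322·36057148806 = 6269617090376641,  y_4 = 5291·36057148806+322·592479412811 = 381556745257688
k=5:  x_5 = 5291·6269617090376641+270·322·381556745257688 = 66345087457886202251,  y_5 = 5291·381556745257688+322·6269617090376641 = 4037633442259705610

5291 322
55989361 3407404
592479412811 36057148806
6269617090376641 381556745257688
66345087457886202251 4037633442259705610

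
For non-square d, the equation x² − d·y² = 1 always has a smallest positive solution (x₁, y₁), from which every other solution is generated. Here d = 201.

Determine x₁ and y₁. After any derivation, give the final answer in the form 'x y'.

[14; 5,1,1,1,2,…,1,5,28] for √201; ℓ=14 ⇒ convergent index 13
k=0  a_k=14  p_k/q_k = 14/1
k=1  a_k=5  p_k/q_k = 71/5
…
k=6  a_k=1  p_k/q_k = 879/62
…
k=8  a_k=1  p_k/q_k = 8549/603
k=9  a_k=2  p_k/q_k = 24768/1747
…
k=12  a_k=1  p_k/q_k = 91402/6447
k=13  a_k=5  p_k/q_k = 515095/36332
→ (515095, 36332).  Check: 515095²=265322859025, 201·36332²=265322859024, difference 1.

515095 36332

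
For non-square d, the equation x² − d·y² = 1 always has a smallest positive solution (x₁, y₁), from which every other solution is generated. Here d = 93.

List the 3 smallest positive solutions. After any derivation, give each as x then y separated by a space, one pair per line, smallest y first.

12151 1260
295293601 30620520
7176225079351 744139875780

d=93: √d = [9; 1,1,1,4,6,4,1,1,1,18] (ℓ=10, even), read p_9/q_9
a_0=9:  p_0=9·1+0=9,  q_0=9·0+1=1
…
a_2=1:  p_2=1·10+9=19,  q_2=1·1+1=2
a_3=1:  p_3=1·19+10=29,  q_3=1·2+1=3
a_4=4:  p_4=4·29+19=135,  q_4=4·3+2=14
…
a_8=1:  p_8=1·4330+3491=7821,  q_8=1·449+362=811
a_9=1:  p_9=1·7821+4330=12151,  q_9=1·811+449=1260
→ (12151, 1260).  Check: 12151²=147646801, 93·1260²=147646800, difference 1.
(12151+1260√93)^2 = 295293601 + 30620520√93
(12151+1260√93)^3 = 7176225079351 + 744139875780√93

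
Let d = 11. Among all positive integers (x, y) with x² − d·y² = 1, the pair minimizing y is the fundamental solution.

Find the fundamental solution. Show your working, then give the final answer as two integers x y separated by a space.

10 3

[3; 3,6] for √11; ℓ=2 ⇒ convergent index 1
a_0=3:  p_0=3·1+0=3,  q_0=3·0+1=1
a_1=3:  p_1=3·3+1=10,  q_1=3·1+0=3
→ (10, 3).  Check: 10²=100, 11·3²=99, difference 1.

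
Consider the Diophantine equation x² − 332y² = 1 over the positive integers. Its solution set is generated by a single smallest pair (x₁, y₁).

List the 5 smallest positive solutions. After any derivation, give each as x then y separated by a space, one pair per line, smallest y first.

√332 = [18; 4,1,1,8,1,1,4,36, …], period ℓ=8 (even) → k=7
a_0=18:  p_0=18·1+0=18,  q_0=18·0+1=1
a_1=4:  p_1=4·18+1=73,  q_1=4·1+0=4
a_2=1:  p_2=1·73+18=91,  q_2=1·4+1=5
…
a_4=8:  p_4=8·164+91=1403,  q_4=8·9+5=77
a_5=1:  p_5=1·1403+164=1567,  q_5=1·77+9=86
a_6=1:  p_6=1·1567+1403=2970,  q_6=1·86+77=163
a_7=4:  p_7=4·2970+1567=13447,  q_7=4·163+86=738
→ (13447, 738).  Check: 13447²=180821809, 332·738²=180821808, difference 1.
(x_2, y_2) = (13447·13447 + 332·738·738, 13447·738 + 738·13447) = (361643617, 19847772)
(x_3, y_3) = (13447·361643617 + 332·738·19847772, 13447·19847772 + 738·361643617) = (9726043422151, 533785979430)
(x_4, y_4) = (13447·9726043422151 + 332·738·533785979430, 13447·533785979430 + 738·9726043422151) = (261572211433685377, 14355640110942648)
(x_5, y_5) = (13447·261572211433685377 + 332·738·14355640110942648, 13447·14355640110942648 + 738·261572211433685377) = (7034723044571491106887, 386080584609905595882)

13447 738
361643617 19847772
9726043422151 533785979430
261572211433685377 14355640110942648
7034723044571491106887 386080584609905595882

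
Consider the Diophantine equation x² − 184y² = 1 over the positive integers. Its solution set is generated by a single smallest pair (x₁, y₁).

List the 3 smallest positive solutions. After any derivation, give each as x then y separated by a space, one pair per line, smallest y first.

24335 1794
1184384449 87313980
57643991108495 4249571404806

[13; 1,1,3,2,1,2,1,2,3,1,1,26] for √184; ℓ=12 ⇒ convergent index 11
a_0=13:  p_0=13·1+0=13,  q_0=13·0+1=1
a_1=1:  p_1=1·13+1=14,  q_1=1·1+0=1
a_2=1:  p_2=1·14+13=27,  q_2=1·1+1=2
a_3=3:  p_3=3·27+14=95,  q_3=3·2+1=7
…
a_9=3:  p_9=3·3147+1153=10594,  q_9=3·232+85=781
a_10=1:  p_10=1·10594+3147=13741,  q_10=1·781+232=1013
a_11=1:  p_11=1·13741+10594=24335,  q_11=1·1013+781=1794
→ (24335, 1794).  Check: 24335²=592192225, 184·1794²=592192224, difference 1.
k=2:  x_2 = 24335·24335+184·1794·1794 = 1184384449,  y_2 = 24335·1794+1794·24335 = 87313980
k=3:  x_3 = 24335·1184384449+184·1794·87313980 = 57643991108495,  y_3 = 24335·87313980+1794·1184384449 = 4249571404806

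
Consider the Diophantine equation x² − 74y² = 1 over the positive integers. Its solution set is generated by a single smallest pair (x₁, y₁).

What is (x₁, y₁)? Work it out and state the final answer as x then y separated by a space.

√74 → a₀=8, period (1,1,1,1,16); ℓ=5 odd so k=9
step 0: (8, 1)  from 8·(1,0) + (0,1)
step 1: (9, 1)  from 1·(8,1) + (1,0)
…
step 3: (26, 3)  from 1·(17,2) + (9,1)
…
step 8: (2228, 259)  from 1·(1471,171) + (757,88)
step 9: (3699, 430)  from 1·(2228,259) + (1471,171)
fundamental: x₁=3699, y₁=430  (since 13682601 − 74·184900 = 1)

3699 430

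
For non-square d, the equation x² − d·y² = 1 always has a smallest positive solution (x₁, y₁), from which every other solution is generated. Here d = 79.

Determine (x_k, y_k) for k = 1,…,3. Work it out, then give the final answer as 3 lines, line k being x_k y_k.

√79 = [8; 1,7,1,16, …], period ℓ=4 (even) → k=3
i=0: a=8 ⇒ p=8, q=1
i=1: a=1 ⇒ p=9, q=1
i=2: a=7 ⇒ p=71, q=8
i=3: a=1 ⇒ p=80, q=9
fundamental: x₁=80, y₁=9  (since 6400 − 79·81 = 1)
(80+9√79)^2 = 12799 + 1440√79
(80+9√79)^3 = 2047760 + 230391√79

80 9
12799 1440
2047760 230391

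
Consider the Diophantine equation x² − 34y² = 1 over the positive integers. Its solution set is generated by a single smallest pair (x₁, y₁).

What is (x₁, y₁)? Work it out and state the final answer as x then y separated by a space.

√34 → a₀=5, period (1,4,1,10); ℓ=4 even so k=3
k=0  a_k=5  p_k/q_k = 5/1
…
k=2  a_k=4  p_k/q_k = 29/5
k=3  a_k=1  p_k/q_k = 35/6
→ (35, 6).  Check: 35²=1225, 34·6²=1224, difference 1.

35 6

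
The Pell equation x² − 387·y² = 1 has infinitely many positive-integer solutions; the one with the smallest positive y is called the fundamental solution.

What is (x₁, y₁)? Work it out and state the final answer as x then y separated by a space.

3482 177

√387 → a₀=19, period (1,2,19,2,1,38); ℓ=6 even so k=5
step 0: (19, 1)  from 19·(1,0) + (0,1)
…
step 4: (2341, 119)  from 2·(1141,58) + (59,3)
step 5: (3482, 177)  from 1·(2341,119) + (1141,58)
(x₁, y₁) = (3482, 177);  3482² − 387·177² = 1 ✓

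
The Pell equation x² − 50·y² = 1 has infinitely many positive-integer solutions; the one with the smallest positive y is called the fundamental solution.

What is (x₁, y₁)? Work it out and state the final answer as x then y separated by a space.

√50 → a₀=7, period (14); ℓ=1 odd so k=1
i=0: a=7 ⇒ p=7, q=1
i=1: a=14 ⇒ p=99, q=14
→ (99, 14).  Check: 99²=9801, 50·14²=9800, difference 1.

99 14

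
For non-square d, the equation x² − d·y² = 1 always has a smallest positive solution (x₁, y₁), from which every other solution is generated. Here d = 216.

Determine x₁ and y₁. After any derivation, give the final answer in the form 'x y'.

485 33

d=216: √d = [14; 1,2,3,2,1,28] (ℓ=6, even), read p_5/q_5
a_0=14:  p_0=14·1+0=14,  q_0=14·0+1=1
…
a_2=2:  p_2=2·15+14=44,  q_2=2·1+1=3
…
a_4=2:  p_4=2·147+44=338,  q_4=2·10+3=23
a_5=1:  p_5=1·338+147=485,  q_5=1·23+10=33
(x₁, y₁) = (485, 33);  485² − 216·33² = 1 ✓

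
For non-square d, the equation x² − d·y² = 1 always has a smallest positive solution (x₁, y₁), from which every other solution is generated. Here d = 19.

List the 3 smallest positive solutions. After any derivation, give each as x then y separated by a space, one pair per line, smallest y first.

√19 = [4; 2,1,3,1,2,8, …], period ℓ=6 (even) → k=5
a_0=4:  p_0=4·1+0=4,  q_0=4·0+1=1
…
a_2=1:  p_2=1·9+4=13,  q_2=1·2+1=3
a_3=3:  p_3=3·13+9=48,  q_3=3·3+2=11
a_4=1:  p_4=1·48+13=61,  q_4=1·11+3=14
a_5=2:  p_5=2·61+48=170,  q_5=2·14+11=39
fundamental: x₁=170, y₁=39  (since 28900 − 19·1521 = 1)
k=2:  x_2 = 170·170+19·39·39 = 57799,  y_2 = 170·39+39·170 = 13260
k=3:  x_3 = 170·57799+19·39·13260 = 19651490,  y_3 = 170·13260+39·57799 = 4508361

170 39
57799 13260
19651490 4508361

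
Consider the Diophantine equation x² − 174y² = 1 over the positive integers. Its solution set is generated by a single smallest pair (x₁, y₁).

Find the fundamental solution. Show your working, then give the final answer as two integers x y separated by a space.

1451 110

√174 → a₀=13, period (5,4,5,26); ℓ=4 even so k=3
i=0: a=13 ⇒ p=13, q=1
i=1: a=5 ⇒ p=66, q=5
i=2: a=4 ⇒ p=277, q=21
i=3: a=5 ⇒ p=1451, q=110
fundamental: x₁=1451, y₁=110  (since 2105401 − 174·12100 = 1)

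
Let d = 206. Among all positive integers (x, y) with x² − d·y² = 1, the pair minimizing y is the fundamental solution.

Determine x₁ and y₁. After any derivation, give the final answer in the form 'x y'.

√206 = [14; 2,1,5,14,5,1,2,28, …], period ℓ=8 (even) → k=7
a_0=14:  p_0=14·1+0=14,  q_0=14·0+1=1
…
a_3=5:  p_3=5·43+29=244,  q_3=5·3+2=17
…
a_5=5:  p_5=5·3459+244=17539,  q_5=5·241+17=1222
a_6=1:  p_6=1·17539+3459=20998,  q_6=1·1222+241=1463
a_7=2:  p_7=2·20998+17539=59535,  q_7=2·1463+1222=4148
→ (59535, 4148).  Check: 59535²=3544416225, 206·4148²=3544416224, difference 1.

59535 4148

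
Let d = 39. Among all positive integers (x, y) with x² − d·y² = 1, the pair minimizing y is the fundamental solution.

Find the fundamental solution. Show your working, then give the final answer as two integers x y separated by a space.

√39 → a₀=6, period (4,12); ℓ=2 even so k=1
step 0: (6, 1)  from 6·(1,0) + (0,1)
step 1: (25, 4)  from 4·(6,1) + (1,0)
→ (25, 4).  Check: 25²=625, 39·4²=624, difference 1.

25 4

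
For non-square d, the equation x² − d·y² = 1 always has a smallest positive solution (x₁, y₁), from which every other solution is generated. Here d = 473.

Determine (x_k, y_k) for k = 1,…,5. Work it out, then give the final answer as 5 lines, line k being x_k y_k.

87 4
15137 696
2633751 121100
458257537 21070704
79734177687 3666181396

√473 → a₀=21, period (1,2,1,42); ℓ=4 even so k=3
i=0: a=21 ⇒ p=21, q=1
…
i=2: a=2 ⇒ p=65, q=3
i=3: a=1 ⇒ p=87, q=4
fundamental: x₁=87, y₁=4  (since 7569 − 473·16 = 1)
(x_2, y_2) = (87·87 + 473·4·4, 87·4 + 4·87) = (15137, 696)
(x_3, y_3) = (87·15137 + 473·4·696, 87·696 + 4·15137) = (2633751, 121100)
(x_4, y_4) = (87·2633751 + 473·4·121100, 87·121100 + 4·2633751) = (458257537, 21070704)
(x_5, y_5) = (87·458257537 + 473·4·21070704, 87·21070704 + 4·458257537) = (79734177687, 3666181396)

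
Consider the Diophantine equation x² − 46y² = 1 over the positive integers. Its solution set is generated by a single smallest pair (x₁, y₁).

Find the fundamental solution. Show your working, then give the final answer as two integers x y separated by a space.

24335 3588

d=46: √d = [6; 1,3,1,1,2,6,2,1,1,3,1,12] (ℓ=12, even), read p_11/q_11
i=0: a=6 ⇒ p=6, q=1
…
i=6: a=6 ⇒ p=997, q=147
…
i=8: a=1 ⇒ p=3147, q=464
…
i=10: a=3 ⇒ p=19038, q=2807
i=11: a=1 ⇒ p=24335, q=3588
fundamental: x₁=24335, y₁=3588  (since 592192225 − 46·12873744 = 1)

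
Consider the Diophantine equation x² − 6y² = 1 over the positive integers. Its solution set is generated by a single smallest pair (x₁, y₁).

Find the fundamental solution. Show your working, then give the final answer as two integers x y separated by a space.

5 2

√6 = [2; 2,4, …], period ℓ=2 (even) → k=1
k=0  a_k=2  p_k/q_k = 2/1
k=1  a_k=2  p_k/q_k = 5/2
fundamental: x₁=5, y₁=2  (since 25 − 6·4 = 1)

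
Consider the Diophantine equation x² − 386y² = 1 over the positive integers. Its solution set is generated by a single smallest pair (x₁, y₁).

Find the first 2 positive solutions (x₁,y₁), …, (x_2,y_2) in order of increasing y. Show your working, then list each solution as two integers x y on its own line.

111555 5678
24889036049 1266818580

d=386: √d = [19; 1,1,1,4,1,18,1,4,1,1,1,38] (ℓ=12, even), read p_11/q_11
k=0  a_k=19  p_k/q_k = 19/1
…
k=3  a_k=1  p_k/q_k = 59/3
…
k=7  a_k=1  p_k/q_k = 6621/337
…
k=10  a_k=1  p_k/q_k = 72163/3673
k=11  a_k=1  p_k/q_k = 111555/5678
fundamental: x₁=111555, y₁=5678  (since 12444518025 − 386·32239684 = 1)
k=2:  x_2 = 111555·111555+386·5678·5678 = 24889036049,  y_2 = 111555·5678+5678·111555 = 1266818580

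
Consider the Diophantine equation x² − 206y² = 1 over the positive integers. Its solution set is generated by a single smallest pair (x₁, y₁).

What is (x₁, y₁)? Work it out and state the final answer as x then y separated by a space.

√206 → a₀=14, period (2,1,5,14,5,1,2,28); ℓ=8 even so k=7
step 0: (14, 1)  from 14·(1,0) + (0,1)
…
step 2: (43, 3)  from 1·(29,2) + (14,1)
step 3: (244, 17)  from 5·(43,3) + (29,2)
step 4: (3459, 241)  from 14·(244,17) + (43,3)
…
step 6: (20998, 1463)  from 1·(17539,1222) + (3459,241)
step 7: (59535, 4148)  from 2·(20998,1463) + (17539,1222)
fundamental: x₁=59535, y₁=4148  (since 3544416225 − 206·17205904 = 1)

59535 4148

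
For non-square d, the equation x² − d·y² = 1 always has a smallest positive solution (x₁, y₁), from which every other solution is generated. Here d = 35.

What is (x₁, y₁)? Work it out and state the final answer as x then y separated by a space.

d=35: √d = [5; 1,10] (ℓ=2, even), read p_1/q_1
a_0=5:  p_0=5·1+0=5,  q_0=5·0+1=1
a_1=1:  p_1=1·5+1=6,  q_1=1·1+0=1
fundamental: x₁=6, y₁=1  (since 36 − 35·1 = 1)

6 1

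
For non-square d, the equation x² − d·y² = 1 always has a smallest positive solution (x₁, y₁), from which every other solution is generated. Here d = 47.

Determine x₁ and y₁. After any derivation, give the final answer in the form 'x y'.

√47 = [6; 1,5,1,12, …], period ℓ=4 (even) → k=3
step 0: (6, 1)  from 6·(1,0) + (0,1)
step 1: (7, 1)  from 1·(6,1) + (1,0)
step 2: (41, 6)  from 5·(7,1) + (6,1)
step 3: (48, 7)  from 1·(41,6) + (7,1)
(x₁, y₁) = (48, 7);  48² − 47·7² = 1 ✓

48 7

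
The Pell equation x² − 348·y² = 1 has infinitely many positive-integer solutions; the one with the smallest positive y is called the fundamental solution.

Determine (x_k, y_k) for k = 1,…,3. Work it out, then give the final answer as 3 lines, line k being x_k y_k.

1567 84
4910977 263256
15391000351 825044220

√348 → a₀=18, period (1,1,1,8,1,1,1,36); ℓ=8 even so k=7
k=0  a_k=18  p_k/q_k = 18/1
…
k=4  a_k=8  p_k/q_k = 485/26
k=5  a_k=1  p_k/q_k = 541/29
k=6  a_k=1  p_k/q_k = 1026/55
k=7  a_k=1  p_k/q_k = 1567/84
(x₁, y₁) = (1567, 84);  1567² − 348·84² = 1 ✓
(x_2, y_2) = (1567·1567 + 348·84·84, 1567·84 + 84·1567) = (4910977, 263256)
(x_3, y_3) = (1567·4910977 + 348·84·263256, 1567·263256 + 84·4910977) = (15391000351, 825044220)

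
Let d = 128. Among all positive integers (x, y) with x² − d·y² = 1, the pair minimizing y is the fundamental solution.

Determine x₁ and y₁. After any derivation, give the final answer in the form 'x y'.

√128 → a₀=11, period (3,5,3,22); ℓ=4 even so k=3
a_0=11:  p_0=11·1+0=11,  q_0=11·0+1=1
a_1=3:  p_1=3·11+1=34,  q_1=3·1+0=3
a_2=5:  p_2=5·34+11=181,  q_2=5·3+1=16
a_3=3:  p_3=3·181+34=577,  q_3=3·16+3=51
fundamental: x₁=577, y₁=51  (since 332929 − 128·2601 = 1)

577 51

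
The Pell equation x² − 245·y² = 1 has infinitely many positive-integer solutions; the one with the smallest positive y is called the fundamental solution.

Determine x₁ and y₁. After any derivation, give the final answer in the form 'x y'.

d=245: √d = [15; 1,1,1,7,6,7,1,1,1,30] (ℓ=10, even), read p_9/q_9
i=0: a=15 ⇒ p=15, q=1
…
i=2: a=1 ⇒ p=31, q=2
…
i=4: a=7 ⇒ p=360, q=23
i=5: a=6 ⇒ p=2207, q=141
…
i=7: a=1 ⇒ p=18016, q=1151
i=8: a=1 ⇒ p=33825, q=2161
i=9: a=1 ⇒ p=51841, q=3312
→ (51841, 3312).  Check: 51841²=2687489281, 245·3312²=2687489280, difference 1.

51841 3312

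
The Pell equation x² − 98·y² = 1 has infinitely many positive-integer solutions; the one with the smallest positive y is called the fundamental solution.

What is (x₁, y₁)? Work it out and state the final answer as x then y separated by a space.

√98 → a₀=9, period (1,8,1,18); ℓ=4 even so k=3
i=0: a=9 ⇒ p=9, q=1
…
i=2: a=8 ⇒ p=89, q=9
i=3: a=1 ⇒ p=99, q=10
fundamental: x₁=99, y₁=10  (since 9801 − 98·100 = 1)

99 10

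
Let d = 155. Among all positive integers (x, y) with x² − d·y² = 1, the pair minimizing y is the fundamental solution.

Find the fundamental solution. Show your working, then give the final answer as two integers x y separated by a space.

√155 = [12; 2,4,2,24, …], period ℓ=4 (even) → k=3
step 0: (12, 1)  from 12·(1,0) + (0,1)
step 1: (25, 2)  from 2·(12,1) + (1,0)
step 2: (112, 9)  from 4·(25,2) + (12,1)
step 3: (249, 20)  from 2·(112,9) + (25,2)
(x₁, y₁) = (249, 20);  249² − 155·20² = 1 ✓

249 20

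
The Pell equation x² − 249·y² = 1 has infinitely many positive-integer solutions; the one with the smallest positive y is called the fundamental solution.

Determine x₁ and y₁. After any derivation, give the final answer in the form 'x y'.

d=249: √d = [15; 1,3,1,1,5,…,3,1,30] (ℓ=16, even), read p_15/q_15
k=0  a_k=15  p_k/q_k = 15/1
…
k=2  a_k=3  p_k/q_k = 63/4
k=3  a_k=1  p_k/q_k = 79/5
k=4  a_k=1  p_k/q_k = 142/9
k=5  a_k=5  p_k/q_k = 789/50
k=6  a_k=1  p_k/q_k = 931/59
k=7  a_k=3  p_k/q_k = 3582/227
k=8  a_k=10  p_k/q_k = 36751/2329
k=9  a_k=3  p_k/q_k = 113835/7214
k=10  a_k=1  p_k/q_k = 150586/9543
k=11  a_k=5  p_k/q_k = 866765/54929
k=12  a_k=1  p_k/q_k = 1017351/64472
…
k=14  a_k=3  p_k/q_k = 6669699/422675
k=15  a_k=1  p_k/q_k = 8553815/542076
→ (8553815, 542076).  Check: 8553815²=73167751054225, 249·542076²=73167751054224, difference 1.

8553815 542076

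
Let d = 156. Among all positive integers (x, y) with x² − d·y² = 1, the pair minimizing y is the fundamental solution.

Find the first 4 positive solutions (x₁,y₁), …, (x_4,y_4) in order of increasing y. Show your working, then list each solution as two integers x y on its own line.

d=156: √d = [12; 2,24] (ℓ=2, even), read p_1/q_1
i=0: a=12 ⇒ p=12, q=1
i=1: a=2 ⇒ p=25, q=2
(x₁, y₁) = (25, 2);  25² − 156·2² = 1 ✓
k=2:  x_2 = 25·25+156·2·2 = 1249,  y_2 = 25·2+2·25 = 100
k=3:  x_3 = 25·1249+156·2·100 = 62425,  y_3 = 25·100+2·1249 = 4998
k=4:  x_4 = 25·62425+156·2·4998 = 3120001,  y_4 = 25·4998+2·62425 = 249800

25 2
1249 100
62425 4998
3120001 249800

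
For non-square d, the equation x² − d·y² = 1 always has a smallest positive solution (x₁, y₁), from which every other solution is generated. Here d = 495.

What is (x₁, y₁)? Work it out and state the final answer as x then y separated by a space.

89 4

√495 → a₀=22, period (4,44); ℓ=2 even so k=1
step 0: (22, 1)  from 22·(1,0) + (0,1)
step 1: (89, 4)  from 4·(22,1) + (1,0)
fundamental: x₁=89, y₁=4  (since 7921 − 495·16 = 1)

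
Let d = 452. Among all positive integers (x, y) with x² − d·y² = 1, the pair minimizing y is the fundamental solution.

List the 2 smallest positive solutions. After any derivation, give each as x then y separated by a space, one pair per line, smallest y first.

1204353 56648
2900932297217 136448377488

[21; 3,1,5,3,10,3,5,1,3,42] for √452; ℓ=10 ⇒ convergent index 9
step 0: (21, 1)  from 21·(1,0) + (0,1)
step 1: (64, 3)  from 3·(21,1) + (1,0)
step 2: (85, 4)  from 1·(64,3) + (21,1)
step 3: (489, 23)  from 5·(85,4) + (64,3)
step 4: (1552, 73)  from 3·(489,23) + (85,4)
step 5: (16009, 753)  from 10·(1552,73) + (489,23)
…
step 7: (263904, 12413)  from 5·(49579,2332) + (16009,753)
step 8: (313483, 14745)  from 1·(263904,12413) + (49579,2332)
step 9: (1204353, 56648)  from 3·(313483,14745) + (263904,12413)
(x₁, y₁) = (1204353, 56648);  1204353² − 452·56648² = 1 ✓
k=2:  x_2 = 1204353·1204353+452·56648·56648 = 2900932297217,  y_2 = 1204353·56648+56648·1204353 = 136448377488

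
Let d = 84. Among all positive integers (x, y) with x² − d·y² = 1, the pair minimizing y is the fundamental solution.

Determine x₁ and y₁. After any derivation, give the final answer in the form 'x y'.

55 6

√84 = [9; 6,18, …], period ℓ=2 (even) → k=1
k=0  a_k=9  p_k/q_k = 9/1
k=1  a_k=6  p_k/q_k = 55/6
(x₁, y₁) = (55, 6);  55² − 84·6² = 1 ✓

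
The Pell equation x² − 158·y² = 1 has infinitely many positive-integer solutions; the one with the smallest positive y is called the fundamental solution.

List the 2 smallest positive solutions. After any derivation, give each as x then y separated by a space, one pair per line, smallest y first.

7743 616
119908097 9539376

√158 = [12; 1,1,3,12,3,1,1,24, …], period ℓ=8 (even) → k=7
a_0=12:  p_0=12·1+0=12,  q_0=12·0+1=1
a_1=1:  p_1=1·12+1=13,  q_1=1·1+0=1
…
a_4=12:  p_4=12·88+25=1081,  q_4=12·7+2=86
a_5=3:  p_5=3·1081+88=3331,  q_5=3·86+7=265
a_6=1:  p_6=1·3331+1081=4412,  q_6=1·265+86=351
a_7=1:  p_7=1·4412+3331=7743,  q_7=1·351+265=616
→ (7743, 616).  Check: 7743²=59954049, 158·616²=59954048, difference 1.
k=2:  x_2 = 7743·7743+158·616·616 = 119908097,  y_2 = 7743·616+616·7743 = 9539376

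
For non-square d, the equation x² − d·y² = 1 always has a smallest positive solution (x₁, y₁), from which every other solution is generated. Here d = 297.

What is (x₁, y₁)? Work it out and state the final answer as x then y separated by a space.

48599 2820

√297 = [17; 4,3,1,1,2,1,1,3,4,34, …], period ℓ=10 (even) → k=9
a_0=17:  p_0=17·1+0=17,  q_0=17·0+1=1
a_1=4:  p_1=4·17+1=69,  q_1=4·1+0=4
…
a_5=2:  p_5=2·517+293=1327,  q_5=2·30+17=77
a_6=1:  p_6=1·1327+517=1844,  q_6=1·77+30=107
…
a_8=3:  p_8=3·3171+1844=11357,  q_8=3·184+107=659
a_9=4:  p_9=4·11357+3171=48599,  q_9=4·659+184=2820
(x₁, y₁) = (48599, 2820);  48599² − 297·2820² = 1 ✓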